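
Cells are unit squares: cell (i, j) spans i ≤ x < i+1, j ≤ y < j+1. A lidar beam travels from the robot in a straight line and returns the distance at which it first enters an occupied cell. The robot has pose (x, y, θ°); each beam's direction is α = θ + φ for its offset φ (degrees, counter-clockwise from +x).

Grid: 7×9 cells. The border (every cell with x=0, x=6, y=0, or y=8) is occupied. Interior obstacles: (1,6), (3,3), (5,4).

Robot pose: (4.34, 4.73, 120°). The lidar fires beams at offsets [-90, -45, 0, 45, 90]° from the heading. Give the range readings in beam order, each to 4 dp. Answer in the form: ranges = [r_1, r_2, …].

ranges = [1.9168, 3.3854, 3.7759, 3.4578, 1.4600]

beam 1: φ=-90°, α=30°
  dir = (cos 30°, sin 30°) = (0.8660, 0.5000); from cell (4,4)
  next x-line at t=0.7621, next y-line at t=0.5400; Δt_x=1.1547, Δt_y=2.0000
    y: enter (4,5) at t=0.5400
    x: enter (5,5) at t=0.7621
    x: enter (6,5) at t=1.9168 ← occupied
  → r_1 = 1.9168
beam 2: φ=-45°, α=75°
  dir = (cos 75°, sin 75°) = (0.2588, 0.9659); from cell (4,4)
  next x-line at t=2.5500, next y-line at t=0.2795; Δt_x=3.8637, Δt_y=1.0353
    y: enter (4,5) at t=0.2795
    y: enter (4,6) at t=1.3148
    y: enter (4,7) at t=2.3501
    x: enter (5,7) at t=2.5500
    y: enter (5,8) at t=3.3854 ← occupied
  → r_2 = 3.3854
beam 3: φ=0°, α=120°
  dir = (cos 120°, sin 120°) = (-0.5000, 0.8660); from cell (4,4)
  next x-line at t=0.6800, next y-line at t=0.3118; Δt_x=2.0000, Δt_y=1.1547
    y: enter (4,5) at t=0.3118
    x: enter (3,5) at t=0.6800
    y: enter (3,6) at t=1.4665
    y: enter (3,7) at t=2.6212
    x: enter (2,7) at t=2.6800
    y: enter (2,8) at t=3.7759 ← occupied
  → r_3 = 3.7759
beam 4: φ=45°, α=165°
  dir = (cos 165°, sin 165°) = (-0.9659, 0.2588); from cell (4,4)
  next x-line at t=0.3520, next y-line at t=1.0432; Δt_x=1.0353, Δt_y=3.8637
    x: enter (3,4) at t=0.3520
    y: enter (3,5) at t=1.0432
    x: enter (2,5) at t=1.3873
    x: enter (1,5) at t=2.4225
    x: enter (0,5) at t=3.4578 ← occupied
  → r_4 = 3.4578
beam 5: φ=90°, α=210°
  dir = (cos 210°, sin 210°) = (-0.8660, -0.5000); from cell (4,4)
  next x-line at t=0.3926, next y-line at t=1.4600; Δt_x=1.1547, Δt_y=2.0000
    x: enter (3,4) at t=0.3926
    y: enter (3,3) at t=1.4600 ← occupied
  → r_5 = 1.4600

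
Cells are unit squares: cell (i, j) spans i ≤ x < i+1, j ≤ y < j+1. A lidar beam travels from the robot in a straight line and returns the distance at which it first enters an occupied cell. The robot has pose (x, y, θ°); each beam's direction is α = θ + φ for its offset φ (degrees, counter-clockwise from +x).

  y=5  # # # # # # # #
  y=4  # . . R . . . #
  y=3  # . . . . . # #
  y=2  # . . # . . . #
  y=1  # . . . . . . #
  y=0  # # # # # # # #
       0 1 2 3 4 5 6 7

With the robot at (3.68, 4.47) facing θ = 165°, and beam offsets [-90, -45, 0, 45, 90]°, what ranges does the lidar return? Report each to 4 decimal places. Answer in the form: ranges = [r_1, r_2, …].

ranges = [0.5487, 0.6120, 2.0478, 3.0946, 1.5219]

beam 1: φ=-90°, α=75°
  direction (0.2588, 0.9659); cell (3,4); t to first gridline: x 1.2364, y 0.5487 (then +3.8637 / +1.0353)
    (3,5) via y @ 0.5487  # hit
  → r_1 = 0.5487
beam 2: φ=-45°, α=120°
  direction (-0.5000, 0.8660); cell (3,4); t to first gridline: x 1.3600, y 0.6120 (then +2.0000 / +1.1547)
    (3,5) via y @ 0.6120  # hit
  → r_2 = 0.6120
beam 3: φ=0°, α=165°
  direction (-0.9659, 0.2588); cell (3,4); t to first gridline: x 0.7040, y 2.0478 (then +1.0353 / +3.8637)
    (2,4) via x @ 0.7040
    (1,4) via x @ 1.7393
    (1,5) via y @ 2.0478  # hit
  → r_3 = 2.0478
beam 4: φ=45°, α=210°
  direction (-0.8660, -0.5000); cell (3,4); t to first gridline: x 0.7852, y 0.9400 (then +1.1547 / +2.0000)
    (2,4) via x @ 0.7852
    (2,3) via y @ 0.9400
    (1,3) via x @ 1.9399
    (1,2) via y @ 2.9400
    (0,2) via x @ 3.0946  # hit
  → r_4 = 3.0946
beam 5: φ=90°, α=255°
  direction (-0.2588, -0.9659); cell (3,4); t to first gridline: x 2.6273, y 0.4866 (then +3.8637 / +1.0353)
    (3,3) via y @ 0.4866
    (3,2) via y @ 1.5219  # hit
  → r_5 = 1.5219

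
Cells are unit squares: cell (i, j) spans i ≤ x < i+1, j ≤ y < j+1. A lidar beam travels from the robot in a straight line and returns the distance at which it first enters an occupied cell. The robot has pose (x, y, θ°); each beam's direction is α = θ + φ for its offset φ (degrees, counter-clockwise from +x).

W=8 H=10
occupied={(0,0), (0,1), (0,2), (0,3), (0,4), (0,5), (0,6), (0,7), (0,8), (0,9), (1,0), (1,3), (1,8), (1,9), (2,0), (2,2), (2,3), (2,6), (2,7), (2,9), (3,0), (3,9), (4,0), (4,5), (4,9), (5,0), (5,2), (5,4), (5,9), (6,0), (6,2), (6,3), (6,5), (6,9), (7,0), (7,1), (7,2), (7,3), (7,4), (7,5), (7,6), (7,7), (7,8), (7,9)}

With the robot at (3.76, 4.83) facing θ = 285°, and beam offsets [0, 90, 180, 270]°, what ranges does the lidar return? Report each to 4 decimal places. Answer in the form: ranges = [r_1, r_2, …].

beam 1: φ=0°, α=285°
  d=(0.2588,-0.9659)  start (3,4)  tX=0.9273 tY=0.8593  stride 1/|dx|=3.8637 1/|dy|=1.0353
    cross y-line → (3,3), t=0.8593
    cross x-line → (4,3), t=0.9273
    cross y-line → (4,2), t=1.8946
    cross y-line → (4,1), t=2.9298
    cross y-line → (4,0), t=3.9651 (wall)
  → r_1 = 3.9651
beam 2: φ=90°, α=15°
  d=(0.9659,0.2588)  start (3,4)  tX=0.2485 tY=0.6568  stride 1/|dx|=1.0353 1/|dy|=3.8637
    cross x-line → (4,4), t=0.2485
    cross y-line → (4,5), t=0.6568 (wall)
  → r_2 = 0.6568
beam 3: φ=180°, α=105°
  d=(-0.2588,0.9659)  start (3,4)  tX=2.9364 tY=0.1760  stride 1/|dx|=3.8637 1/|dy|=1.0353
    cross y-line → (3,5), t=0.1760
    cross y-line → (3,6), t=1.2113
    cross y-line → (3,7), t=2.2465
    cross x-line → (2,7), t=2.9364 (wall)
  → r_3 = 2.9364
beam 4: φ=270°, α=195°
  d=(-0.9659,-0.2588)  start (3,4)  tX=0.7868 tY=3.2069  stride 1/|dx|=1.0353 1/|dy|=3.8637
    cross x-line → (2,4), t=0.7868
    cross x-line → (1,4), t=1.8221
    cross x-line → (0,4), t=2.8574 (wall)
  → r_4 = 2.8574

ranges = [3.9651, 0.6568, 2.9364, 2.8574]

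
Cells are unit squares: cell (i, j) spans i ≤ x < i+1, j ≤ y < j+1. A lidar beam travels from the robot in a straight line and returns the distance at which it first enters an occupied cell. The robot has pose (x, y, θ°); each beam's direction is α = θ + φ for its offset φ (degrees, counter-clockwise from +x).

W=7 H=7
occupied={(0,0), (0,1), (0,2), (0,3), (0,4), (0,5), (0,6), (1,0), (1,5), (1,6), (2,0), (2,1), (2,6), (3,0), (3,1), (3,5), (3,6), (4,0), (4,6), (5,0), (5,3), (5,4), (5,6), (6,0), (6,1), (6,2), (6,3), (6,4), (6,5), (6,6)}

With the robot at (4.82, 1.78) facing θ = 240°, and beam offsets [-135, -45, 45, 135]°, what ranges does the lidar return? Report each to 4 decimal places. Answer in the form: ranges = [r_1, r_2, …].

ranges = [3.3336, 0.8489, 0.8075, 1.2216]

beam 1: φ=-135°, α=105°
  dir = (cos 105°, sin 105°) = (-0.2588, 0.9659); from cell (4,1)
  next x-line at t=3.1682, next y-line at t=0.2278; Δt_x=3.8637, Δt_y=1.0353
    y: enter (4,2) at t=0.2278
    y: enter (4,3) at t=1.2630
    y: enter (4,4) at t=2.2983
    x: enter (3,4) at t=3.1682
    y: enter (3,5) at t=3.3336 ← occupied
  → r_1 = 3.3336
beam 2: φ=-45°, α=195°
  dir = (cos 195°, sin 195°) = (-0.9659, -0.2588); from cell (4,1)
  next x-line at t=0.8489, next y-line at t=3.0137; Δt_x=1.0353, Δt_y=3.8637
    x: enter (3,1) at t=0.8489 ← occupied
  → r_2 = 0.8489
beam 3: φ=45°, α=285°
  dir = (cos 285°, sin 285°) = (0.2588, -0.9659); from cell (4,1)
  next x-line at t=0.6955, next y-line at t=0.8075; Δt_x=3.8637, Δt_y=1.0353
    x: enter (5,1) at t=0.6955
    y: enter (5,0) at t=0.8075 ← occupied
  → r_3 = 0.8075
beam 4: φ=135°, α=15°
  dir = (cos 15°, sin 15°) = (0.9659, 0.2588); from cell (4,1)
  next x-line at t=0.1863, next y-line at t=0.8500; Δt_x=1.0353, Δt_y=3.8637
    x: enter (5,1) at t=0.1863
    y: enter (5,2) at t=0.8500
    x: enter (6,2) at t=1.2216 ← occupied
  → r_4 = 1.2216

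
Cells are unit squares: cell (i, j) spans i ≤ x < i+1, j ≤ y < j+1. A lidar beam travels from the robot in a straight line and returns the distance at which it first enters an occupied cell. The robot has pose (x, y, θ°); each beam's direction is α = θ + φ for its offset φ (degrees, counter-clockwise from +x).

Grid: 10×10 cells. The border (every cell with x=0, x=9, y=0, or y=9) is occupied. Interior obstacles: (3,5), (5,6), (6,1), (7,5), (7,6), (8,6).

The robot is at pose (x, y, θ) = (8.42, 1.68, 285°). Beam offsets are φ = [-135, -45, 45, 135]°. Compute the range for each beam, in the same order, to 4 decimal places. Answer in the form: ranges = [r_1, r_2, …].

ranges = [8.5679, 0.7852, 0.6697, 1.1600]

beam 1: φ=-135°, α=150°
  direction (-0.8660, 0.5000); cell (8,1); t to first gridline: x 0.4850, y 0.6400 (then +1.1547 / +2.0000)
    (7,1) via x @ 0.4850
    (7,2) via y @ 0.6400
    (6,2) via x @ 1.6397
    (6,3) via y @ 2.6400
    (5,3) via x @ 2.7944
    (4,3) via x @ 3.9491
    (4,4) via y @ 4.6400
    (3,4) via x @ 5.1038
    (2,4) via x @ 6.2585
    (2,5) via y @ 6.6400
    (1,5) via x @ 7.4132
    (0,5) via x @ 8.5679  # hit
  → r_1 = 8.5679
beam 2: φ=-45°, α=240°
  direction (-0.5000, -0.8660); cell (8,1); t to first gridline: x 0.8400, y 0.7852 (then +2.0000 / +1.1547)
    (8,0) via y @ 0.7852  # hit
  → r_2 = 0.7852
beam 3: φ=45°, α=330°
  direction (0.8660, -0.5000); cell (8,1); t to first gridline: x 0.6697, y 1.3600 (then +1.1547 / +2.0000)
    (9,1) via x @ 0.6697  # hit
  → r_3 = 0.6697
beam 4: φ=135°, α=60°
  direction (0.5000, 0.8660); cell (8,1); t to first gridline: x 1.1600, y 0.3695 (then +2.0000 / +1.1547)
    (8,2) via y @ 0.3695
    (9,2) via x @ 1.1600  # hit
  → r_4 = 1.1600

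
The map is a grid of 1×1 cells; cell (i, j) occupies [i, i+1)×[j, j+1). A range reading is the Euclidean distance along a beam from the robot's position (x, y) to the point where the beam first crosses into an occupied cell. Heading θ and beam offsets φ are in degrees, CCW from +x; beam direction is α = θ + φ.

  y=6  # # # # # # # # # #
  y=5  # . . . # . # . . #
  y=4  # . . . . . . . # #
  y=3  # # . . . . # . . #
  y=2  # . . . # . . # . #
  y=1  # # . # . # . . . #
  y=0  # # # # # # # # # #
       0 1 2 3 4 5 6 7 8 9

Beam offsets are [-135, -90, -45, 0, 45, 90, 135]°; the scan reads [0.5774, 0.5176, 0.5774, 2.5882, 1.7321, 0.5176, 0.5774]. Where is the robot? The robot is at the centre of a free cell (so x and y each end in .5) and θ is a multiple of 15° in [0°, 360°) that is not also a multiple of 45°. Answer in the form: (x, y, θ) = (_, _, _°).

Candidates: 30 free-cell centres × 16 headings = 480 poses. Raycast each; keep the one whose scan matches to 4 dp.
  (8.5, 2.5, 345°): beam 2 = 1.5529 ≠ 0.5176 ✗
  (1.5, 5.5, 330°): beam 1 = 0.5176 ≠ 0.5774 ✗
  (1.5, 5.5, 75°): beam 1 = 4.0415 ≠ 0.5774 ✗
  (2.5, 4.5, 15°): beam 1 = 1.0000 ≠ 0.5774 ✗
  …
  (5.5, 5.5, 255°): r_1=0.5774, r_2=0.5176, r_3=0.5774, r_4=2.5882, r_5=1.7321, r_6=0.5176, r_7=0.5774 — all match ✓
Only this pose fits every beam.

(x, y, θ) = (5.5, 5.5, 255°)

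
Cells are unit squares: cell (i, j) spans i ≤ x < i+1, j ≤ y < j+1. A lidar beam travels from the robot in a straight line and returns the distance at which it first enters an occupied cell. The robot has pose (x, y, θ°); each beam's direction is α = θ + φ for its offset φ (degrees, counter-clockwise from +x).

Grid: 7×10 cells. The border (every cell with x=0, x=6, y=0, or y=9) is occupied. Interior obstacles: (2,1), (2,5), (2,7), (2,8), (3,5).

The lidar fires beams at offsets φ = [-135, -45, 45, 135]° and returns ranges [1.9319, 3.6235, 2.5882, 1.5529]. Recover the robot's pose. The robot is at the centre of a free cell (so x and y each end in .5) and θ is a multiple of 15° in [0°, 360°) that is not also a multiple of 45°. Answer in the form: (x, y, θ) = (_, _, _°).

(x, y, θ) = (4.5, 3.5, 240°)

Enumerate (i+0.5, j+0.5, θ) over the 35 free cells and 16 admissible headings. For each, cast all 4 beams and compare to the given ranges.
  (2.5, 2.5, 240°): beam 1 = 5.7956 ≠ 1.9319 ✗
  (4.5, 8.5, 165°): beam 1 = 1.0000 ≠ 1.9319 ✗
  (5.5, 2.5, 30°): beam 1 = 1.5529 ≠ 1.9319 ✗
  …
  (4.5, 3.5, 240°): r_1=1.9319, r_2=3.6235, r_3=2.5882, r_4=1.5529 — all match ✓
Unique over the lattice → pose = (4.5, 3.5, 240°).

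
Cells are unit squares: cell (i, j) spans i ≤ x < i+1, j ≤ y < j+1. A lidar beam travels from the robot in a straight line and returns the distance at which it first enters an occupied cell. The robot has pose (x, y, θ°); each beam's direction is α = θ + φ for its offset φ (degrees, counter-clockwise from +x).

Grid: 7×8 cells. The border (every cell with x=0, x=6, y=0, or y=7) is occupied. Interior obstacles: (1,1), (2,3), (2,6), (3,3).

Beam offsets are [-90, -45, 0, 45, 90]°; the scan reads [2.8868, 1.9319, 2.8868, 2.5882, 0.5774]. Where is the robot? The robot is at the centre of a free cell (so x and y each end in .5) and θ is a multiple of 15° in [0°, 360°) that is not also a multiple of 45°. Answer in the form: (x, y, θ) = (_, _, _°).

(x, y, θ) = (3.5, 4.5, 150°)

Enumerate (i+0.5, j+0.5, θ) over the 26 free cells and 16 admissible headings. For each, cast all 5 beams and compare to the given ranges.
  (3.5, 4.5, 330°): beam 1 = 0.5774 ≠ 2.8868 ✗
  (3.5, 1.5, 15°): beam 1 = 0.5176 ≠ 2.8868 ✗
  (5.5, 2.5, 255°): beam 1 = 1.9319 ≠ 2.8868 ✗
  (3.5, 6.5, 330°): beam 2 = 5.6940 ≠ 1.9319 ✗
  (5.5, 2.5, 120°): beam 1 = 0.5774 ≠ 2.8868 ✗
  …
  (3.5, 4.5, 150°): r_1=2.8868, r_2=1.9319, r_3=2.8868, r_4=2.5882, r_5=0.5774 — all match ✓
No second candidate reproduces the full scan.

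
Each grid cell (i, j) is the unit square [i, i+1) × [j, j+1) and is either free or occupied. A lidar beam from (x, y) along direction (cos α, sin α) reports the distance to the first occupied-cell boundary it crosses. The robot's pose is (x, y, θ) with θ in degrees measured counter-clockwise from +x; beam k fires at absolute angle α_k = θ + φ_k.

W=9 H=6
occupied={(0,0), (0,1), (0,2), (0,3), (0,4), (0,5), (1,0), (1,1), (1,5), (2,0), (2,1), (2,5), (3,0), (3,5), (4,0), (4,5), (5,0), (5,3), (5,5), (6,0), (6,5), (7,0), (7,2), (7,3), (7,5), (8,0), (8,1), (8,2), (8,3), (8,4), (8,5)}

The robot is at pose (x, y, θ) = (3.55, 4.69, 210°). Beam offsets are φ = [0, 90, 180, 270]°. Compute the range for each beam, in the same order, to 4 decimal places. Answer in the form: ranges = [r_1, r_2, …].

beam 1: φ=0°, α=210°
  cosα=-0.8660 sinα=-0.5000 | (3,4) | tMaxX 0.6351 tMaxY 1.3800 | tΔX 1.1547 tΔY 2.0000
    t=0.6351 [x] (2,4)
    t=1.3800 [y] (2,3)
    t=1.7898 [x] (1,3)
    t=2.9445 [x] (0,3) — stop
  → r_1 = 2.9445
beam 2: φ=90°, α=300°
  cosα=0.5000 sinα=-0.8660 | (3,4) | tMaxX 0.9000 tMaxY 0.7967 | tΔX 2.0000 tΔY 1.1547
    t=0.7967 [y] (3,3)
    t=0.9000 [x] (4,3)
    t=1.9514 [y] (4,2)
    t=2.9000 [x] (5,2)
    t=3.1061 [y] (5,1)
    t=4.2608 [y] (5,0) — stop
  → r_2 = 4.2608
beam 3: φ=180°, α=30°
  cosα=0.8660 sinα=0.5000 | (3,4) | tMaxX 0.5196 tMaxY 0.6200 | tΔX 1.1547 tΔY 2.0000
    t=0.5196 [x] (4,4)
    t=0.6200 [y] (4,5) — stop
  → r_3 = 0.6200
beam 4: φ=270°, α=120°
  cosα=-0.5000 sinα=0.8660 | (3,4) | tMaxX 1.1000 tMaxY 0.3580 | tΔX 2.0000 tΔY 1.1547
    t=0.3580 [y] (3,5) — stop
  → r_4 = 0.3580

ranges = [2.9445, 4.2608, 0.6200, 0.3580]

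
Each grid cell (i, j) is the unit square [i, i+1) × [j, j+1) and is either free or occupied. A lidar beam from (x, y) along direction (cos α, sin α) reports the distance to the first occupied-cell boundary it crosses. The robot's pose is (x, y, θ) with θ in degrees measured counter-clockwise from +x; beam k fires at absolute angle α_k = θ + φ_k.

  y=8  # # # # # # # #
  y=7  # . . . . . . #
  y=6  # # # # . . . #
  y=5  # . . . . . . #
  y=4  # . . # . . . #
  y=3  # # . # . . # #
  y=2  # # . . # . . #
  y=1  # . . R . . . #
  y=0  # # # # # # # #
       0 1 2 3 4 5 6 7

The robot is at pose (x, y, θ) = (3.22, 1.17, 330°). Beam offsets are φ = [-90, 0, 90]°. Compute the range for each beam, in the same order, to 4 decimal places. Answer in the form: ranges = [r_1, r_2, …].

ranges = [0.1963, 0.3400, 1.5600]

beam 1: φ=-90°, α=240°
  d=(-0.5000,-0.8660)  start (3,1)  tX=0.4400 tY=0.1963  stride 1/|dx|=2.0000 1/|dy|=1.1547
    cross y-line → (3,0), t=0.1963 (wall)
  → r_1 = 0.1963
beam 2: φ=0°, α=330°
  d=(0.8660,-0.5000)  start (3,1)  tX=0.9007 tY=0.3400  stride 1/|dx|=1.1547 1/|dy|=2.0000
    cross y-line → (3,0), t=0.3400 (wall)
  → r_2 = 0.3400
beam 3: φ=90°, α=60°
  d=(0.5000,0.8660)  start (3,1)  tX=1.5600 tY=0.9584  stride 1/|dx|=2.0000 1/|dy|=1.1547
    cross y-line → (3,2), t=0.9584
    cross x-line → (4,2), t=1.5600 (wall)
  → r_3 = 1.5600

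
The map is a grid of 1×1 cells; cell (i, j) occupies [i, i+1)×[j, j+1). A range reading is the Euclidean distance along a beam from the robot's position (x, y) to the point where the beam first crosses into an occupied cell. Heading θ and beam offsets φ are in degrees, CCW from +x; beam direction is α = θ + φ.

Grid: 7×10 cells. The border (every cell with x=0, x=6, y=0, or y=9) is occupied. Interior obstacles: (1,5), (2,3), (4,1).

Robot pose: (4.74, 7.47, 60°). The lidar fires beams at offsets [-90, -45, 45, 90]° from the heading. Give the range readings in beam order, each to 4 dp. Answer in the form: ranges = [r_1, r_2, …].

beam 1: φ=-90°, α=330°
  direction (0.8660, -0.5000); cell (4,7); t to first gridline: x 0.3002, y 0.9400 (then +1.1547 / +2.0000)
    (5,7) via x @ 0.3002
    (5,6) via y @ 0.9400
    (6,6) via x @ 1.4549  # hit
  → r_1 = 1.4549
beam 2: φ=-45°, α=15°
  direction (0.9659, 0.2588); cell (4,7); t to first gridline: x 0.2692, y 2.0478 (then +1.0353 / +3.8637)
    (5,7) via x @ 0.2692
    (6,7) via x @ 1.3044  # hit
  → r_2 = 1.3044
beam 3: φ=45°, α=105°
  direction (-0.2588, 0.9659); cell (4,7); t to first gridline: x 2.8591, y 0.5487 (then +3.8637 / +1.0353)
    (4,8) via y @ 0.5487
    (4,9) via y @ 1.5840  # hit
  → r_3 = 1.5840
beam 4: φ=90°, α=150°
  direction (-0.8660, 0.5000); cell (4,7); t to first gridline: x 0.8545, y 1.0600 (then +1.1547 / +2.0000)
    (3,7) via x @ 0.8545
    (3,8) via y @ 1.0600
    (2,8) via x @ 2.0092
    (2,9) via y @ 3.0600  # hit
  → r_4 = 3.0600

ranges = [1.4549, 1.3044, 1.5840, 3.0600]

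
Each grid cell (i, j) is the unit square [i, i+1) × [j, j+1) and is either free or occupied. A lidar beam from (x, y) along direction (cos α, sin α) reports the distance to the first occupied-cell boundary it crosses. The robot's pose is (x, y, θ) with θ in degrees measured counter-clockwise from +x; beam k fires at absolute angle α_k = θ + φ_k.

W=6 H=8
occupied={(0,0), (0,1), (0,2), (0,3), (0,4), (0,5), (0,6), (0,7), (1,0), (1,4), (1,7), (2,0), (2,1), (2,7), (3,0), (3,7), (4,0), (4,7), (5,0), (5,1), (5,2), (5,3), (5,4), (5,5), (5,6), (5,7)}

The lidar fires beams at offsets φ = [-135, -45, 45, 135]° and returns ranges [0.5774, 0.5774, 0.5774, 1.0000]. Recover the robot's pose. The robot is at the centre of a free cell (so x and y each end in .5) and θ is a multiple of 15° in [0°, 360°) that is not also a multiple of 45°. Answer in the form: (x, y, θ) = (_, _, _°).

The pose lattice has 22·16 = 352 candidates. Test each by forward raycasting.
  (2.5, 4.5, 30°): beam 1 = 3.6235 ≠ 0.5774 ✗
  (1.5, 1.5, 330°): beam 1 = 0.5176 ≠ 0.5774 ✗
  (1.5, 3.5, 15°): beam 1 = 1.0000 ≠ 0.5774 ✗
  (3.5, 2.5, 30°): beam 1 = 1.5529 ≠ 0.5774 ✗
  (3.5, 6.5, 105°): beam 1 = 1.7321 ≠ 0.5774 ✗
  …
  (1.5, 1.5, 345°): r_1=0.5774, r_2=0.5774, r_3=0.5774, r_4=1.0000 — all match ✓
No second candidate reproduces the full scan.

(x, y, θ) = (1.5, 1.5, 345°)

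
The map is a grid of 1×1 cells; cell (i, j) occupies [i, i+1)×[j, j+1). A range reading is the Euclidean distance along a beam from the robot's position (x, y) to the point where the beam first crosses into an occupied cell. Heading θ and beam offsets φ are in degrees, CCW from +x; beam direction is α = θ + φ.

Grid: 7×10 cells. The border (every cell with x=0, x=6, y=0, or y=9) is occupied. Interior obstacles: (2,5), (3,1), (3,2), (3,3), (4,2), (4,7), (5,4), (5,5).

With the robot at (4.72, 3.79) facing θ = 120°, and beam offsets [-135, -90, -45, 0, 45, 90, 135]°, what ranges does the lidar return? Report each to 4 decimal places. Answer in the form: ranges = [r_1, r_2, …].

beam 1: φ=-135°, α=345°
  d=(0.9659,-0.2588)  start (4,3)  tX=0.2899 tY=3.0523  stride 1/|dx|=1.0353 1/|dy|=3.8637
    cross x-line → (5,3), t=0.2899
    cross x-line → (6,3), t=1.3252 (wall)
  → r_1 = 1.3252
beam 2: φ=-90°, α=30°
  d=(0.8660,0.5000)  start (4,3)  tX=0.3233 tY=0.4200  stride 1/|dx|=1.1547 1/|dy|=2.0000
    cross x-line → (5,3), t=0.3233
    cross y-line → (5,4), t=0.4200 (wall)
  → r_2 = 0.4200
beam 3: φ=-45°, α=75°
  d=(0.2588,0.9659)  start (4,3)  tX=1.0818 tY=0.2174  stride 1/|dx|=3.8637 1/|dy|=1.0353
    cross y-line → (4,4), t=0.2174
    cross x-line → (5,4), t=1.0818 (wall)
  → r_3 = 1.0818
beam 4: φ=0°, α=120°
  d=(-0.5000,0.8660)  start (4,3)  tX=1.4400 tY=0.2425  stride 1/|dx|=2.0000 1/|dy|=1.1547
    cross y-line → (4,4), t=0.2425
    cross y-line → (4,5), t=1.3972
    cross x-line → (3,5), t=1.4400
    cross y-line → (3,6), t=2.5519
    cross x-line → (2,6), t=3.4400
    cross y-line → (2,7), t=3.7066
    cross y-line → (2,8), t=4.8613
    cross x-line → (1,8), t=5.4400
    cross y-line → (1,9), t=6.0160 (wall)
  → r_4 = 6.0160
beam 5: φ=45°, α=165°
  d=(-0.9659,0.2588)  start (4,3)  tX=0.7454 tY=0.8114  stride 1/|dx|=1.0353 1/|dy|=3.8637
    cross x-line → (3,3), t=0.7454 (wall)
  → r_5 = 0.7454
beam 6: φ=90°, α=210°
  d=(-0.8660,-0.5000)  start (4,3)  tX=0.8314 tY=1.5800  stride 1/|dx|=1.1547 1/|dy|=2.0000
    cross x-line → (3,3), t=0.8314 (wall)
  → r_6 = 0.8314
beam 7: φ=135°, α=255°
  d=(-0.2588,-0.9659)  start (4,3)  tX=2.7819 tY=0.8179  stride 1/|dx|=3.8637 1/|dy|=1.0353
    cross y-line → (4,2), t=0.8179 (wall)
  → r_7 = 0.8179

ranges = [1.3252, 0.4200, 1.0818, 6.0160, 0.7454, 0.8314, 0.8179]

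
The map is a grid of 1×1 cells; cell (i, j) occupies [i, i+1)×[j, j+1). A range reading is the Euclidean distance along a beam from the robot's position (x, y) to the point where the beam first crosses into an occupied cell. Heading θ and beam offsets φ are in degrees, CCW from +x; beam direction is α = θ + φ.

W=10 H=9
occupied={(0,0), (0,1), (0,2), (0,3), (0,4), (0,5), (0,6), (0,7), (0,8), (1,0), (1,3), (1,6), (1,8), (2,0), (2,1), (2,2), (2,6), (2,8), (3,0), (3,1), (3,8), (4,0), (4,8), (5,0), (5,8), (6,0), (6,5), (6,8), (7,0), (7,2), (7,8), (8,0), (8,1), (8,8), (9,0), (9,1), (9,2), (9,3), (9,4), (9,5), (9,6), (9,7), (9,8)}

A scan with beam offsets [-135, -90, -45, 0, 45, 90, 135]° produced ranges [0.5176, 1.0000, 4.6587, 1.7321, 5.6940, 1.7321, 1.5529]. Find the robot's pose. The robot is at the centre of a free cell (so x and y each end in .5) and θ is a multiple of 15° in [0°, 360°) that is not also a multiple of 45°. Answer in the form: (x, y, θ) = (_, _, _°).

(x, y, θ) = (7.5, 7.5, 240°)

The pose lattice has 47·16 = 752 candidates. Test each by forward raycasting.
  (5.5, 5.5, 165°): beam 1 = 0.5774 ≠ 0.5176 ✗
  (3.5, 3.5, 345°): beam 1 = 1.0000 ≠ 0.5176 ✗
  (3.5, 5.5, 105°): beam 1 = 5.0000 ≠ 0.5176 ✗
  (7.5, 7.5, 300°): beam 1 = 1.9319 ≠ 0.5176 ✗
  (3.5, 4.5, 330°): beam 1 = 1.9319 ≠ 0.5176 ✗
  …
  (7.5, 7.5, 240°): r_1=0.5176, r_2=1.0000, r_3=4.6587, r_4=1.7321, r_5=5.6940, r_6=1.7321, r_7=1.5529 — all match ✓
Unique over the lattice → pose = (7.5, 7.5, 240°).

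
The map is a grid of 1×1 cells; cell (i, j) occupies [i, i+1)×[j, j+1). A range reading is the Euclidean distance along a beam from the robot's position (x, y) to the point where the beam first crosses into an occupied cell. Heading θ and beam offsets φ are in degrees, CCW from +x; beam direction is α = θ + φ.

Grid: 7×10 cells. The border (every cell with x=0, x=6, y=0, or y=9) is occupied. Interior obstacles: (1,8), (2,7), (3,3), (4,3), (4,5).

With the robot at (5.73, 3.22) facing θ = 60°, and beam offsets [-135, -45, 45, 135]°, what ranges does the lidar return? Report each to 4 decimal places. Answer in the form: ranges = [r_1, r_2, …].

beam 1: φ=-135°, α=285°
  dir = (cos 285°, sin 285°) = (0.2588, -0.9659); from cell (5,3)
  next x-line at t=1.0432, next y-line at t=0.2278; Δt_x=3.8637, Δt_y=1.0353
    y: enter (5,2) at t=0.2278
    x: enter (6,2) at t=1.0432 ← occupied
  → r_1 = 1.0432
beam 2: φ=-45°, α=15°
  dir = (cos 15°, sin 15°) = (0.9659, 0.2588); from cell (5,3)
  next x-line at t=0.2795, next y-line at t=3.0137; Δt_x=1.0353, Δt_y=3.8637
    x: enter (6,3) at t=0.2795 ← occupied
  → r_2 = 0.2795
beam 3: φ=45°, α=105°
  dir = (cos 105°, sin 105°) = (-0.2588, 0.9659); from cell (5,3)
  next x-line at t=2.8205, next y-line at t=0.8075; Δt_x=3.8637, Δt_y=1.0353
    y: enter (5,4) at t=0.8075
    y: enter (5,5) at t=1.8428
    x: enter (4,5) at t=2.8205 ← occupied
  → r_3 = 2.8205
beam 4: φ=135°, α=195°
  dir = (cos 195°, sin 195°) = (-0.9659, -0.2588); from cell (5,3)
  next x-line at t=0.7558, next y-line at t=0.8500; Δt_x=1.0353, Δt_y=3.8637
    x: enter (4,3) at t=0.7558 ← occupied
  → r_4 = 0.7558

ranges = [1.0432, 0.2795, 2.8205, 0.7558]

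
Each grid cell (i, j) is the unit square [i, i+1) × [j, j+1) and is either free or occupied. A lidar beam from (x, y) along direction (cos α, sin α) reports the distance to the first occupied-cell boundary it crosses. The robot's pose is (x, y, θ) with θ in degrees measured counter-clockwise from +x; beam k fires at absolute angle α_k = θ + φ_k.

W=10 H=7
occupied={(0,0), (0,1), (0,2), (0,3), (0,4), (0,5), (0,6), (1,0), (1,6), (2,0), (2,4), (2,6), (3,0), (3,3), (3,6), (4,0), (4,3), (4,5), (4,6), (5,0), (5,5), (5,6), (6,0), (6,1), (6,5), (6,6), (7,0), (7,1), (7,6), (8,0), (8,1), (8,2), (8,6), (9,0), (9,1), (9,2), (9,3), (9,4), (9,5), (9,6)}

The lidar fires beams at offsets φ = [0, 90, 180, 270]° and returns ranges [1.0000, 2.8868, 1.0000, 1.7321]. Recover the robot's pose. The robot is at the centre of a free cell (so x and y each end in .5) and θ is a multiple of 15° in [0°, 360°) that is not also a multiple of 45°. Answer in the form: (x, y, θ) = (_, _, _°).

The pose lattice has 30·16 = 480 candidates. Test each by forward raycasting.
  (4.5, 4.5, 195°): beam 1 = 1.5529 ≠ 1.0000 ✗
  (5.5, 3.5, 240°): beam 1 = 2.8868 ≠ 1.0000 ✗
  (8.5, 5.5, 165°): beam 1 = 1.5529 ≠ 1.0000 ✗
  (8.5, 5.5, 330°): beam 1 = 0.5774 ≠ 1.0000 ✗
  …
  (5.5, 2.5, 330°): r_1=1.0000, r_2=2.8868, r_3=1.0000, r_4=1.7321 — all match ✓
Unique over the lattice → pose = (5.5, 2.5, 330°).

(x, y, θ) = (5.5, 2.5, 330°)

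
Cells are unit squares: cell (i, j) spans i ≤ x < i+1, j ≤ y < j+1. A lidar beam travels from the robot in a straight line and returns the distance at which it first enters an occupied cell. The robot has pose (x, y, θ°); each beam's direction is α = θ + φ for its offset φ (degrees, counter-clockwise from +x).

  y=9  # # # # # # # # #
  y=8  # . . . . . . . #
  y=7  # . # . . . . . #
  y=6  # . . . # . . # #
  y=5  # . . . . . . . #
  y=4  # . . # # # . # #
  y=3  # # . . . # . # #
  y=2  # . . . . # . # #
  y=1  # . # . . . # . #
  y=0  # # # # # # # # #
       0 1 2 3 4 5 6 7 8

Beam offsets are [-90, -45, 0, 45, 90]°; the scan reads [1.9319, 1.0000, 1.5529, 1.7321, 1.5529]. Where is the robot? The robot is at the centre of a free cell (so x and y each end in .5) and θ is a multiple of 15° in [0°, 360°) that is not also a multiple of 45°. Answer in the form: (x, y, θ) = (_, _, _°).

Enumerate (i+0.5, j+0.5, θ) over the 42 free cells and 16 admissible headings. For each, cast all 5 beams and compare to the given ranges.
  (1.5, 7.5, 210°): beam 1 = 1.0000 ≠ 1.9319 ✗
  (6.5, 3.5, 60°): beam 1 = 0.5774 ≠ 1.9319 ✗
  (4.5, 8.5, 165°): beam 1 = 0.5176 ≠ 1.9319 ✗
  (6.5, 2.5, 75°): beam 1 = 0.5176 ≠ 1.9319 ✗
  …
  (3.5, 2.5, 255°): r_1=1.9319, r_2=1.0000, r_3=1.5529, r_4=1.7321, r_5=1.5529 — all match ✓
No second candidate reproduces the full scan.

(x, y, θ) = (3.5, 2.5, 255°)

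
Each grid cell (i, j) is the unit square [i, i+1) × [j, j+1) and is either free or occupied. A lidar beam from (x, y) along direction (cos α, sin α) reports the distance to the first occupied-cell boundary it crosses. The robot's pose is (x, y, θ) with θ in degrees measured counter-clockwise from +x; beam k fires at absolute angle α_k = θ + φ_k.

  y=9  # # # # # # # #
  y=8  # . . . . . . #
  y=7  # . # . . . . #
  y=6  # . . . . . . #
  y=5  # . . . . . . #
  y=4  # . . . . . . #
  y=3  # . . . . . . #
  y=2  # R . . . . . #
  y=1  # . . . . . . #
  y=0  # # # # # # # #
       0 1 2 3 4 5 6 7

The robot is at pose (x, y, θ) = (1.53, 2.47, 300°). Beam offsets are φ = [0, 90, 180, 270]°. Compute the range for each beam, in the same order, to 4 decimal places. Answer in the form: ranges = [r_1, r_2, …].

beam 1: φ=0°, α=300°
  direction (0.5000, -0.8660); cell (1,2); t to first gridline: x 0.9400, y 0.5427 (then +2.0000 / +1.1547)
    (1,1) via y @ 0.5427
    (2,1) via x @ 0.9400
    (2,0) via y @ 1.6974  # hit
  → r_1 = 1.6974
beam 2: φ=90°, α=30°
  direction (0.8660, 0.5000); cell (1,2); t to first gridline: x 0.5427, y 1.0600 (then +1.1547 / +2.0000)
    (2,2) via x @ 0.5427
    (2,3) via y @ 1.0600
    (3,3) via x @ 1.6974
    (4,3) via x @ 2.8521
    (4,4) via y @ 3.0600
    (5,4) via x @ 4.0068
    (5,5) via y @ 5.0600
    (6,5) via x @ 5.1615
    (7,5) via x @ 6.3162  # hit
  → r_2 = 6.3162
beam 3: φ=180°, α=120°
  direction (-0.5000, 0.8660); cell (1,2); t to first gridline: x 1.0600, y 0.6120 (then +2.0000 / +1.1547)
    (1,3) via y @ 0.6120
    (0,3) via x @ 1.0600  # hit
  → r_3 = 1.0600
beam 4: φ=270°, α=210°
  direction (-0.8660, -0.5000); cell (1,2); t to first gridline: x 0.6120, y 0.9400 (then +1.1547 / +2.0000)
    (0,2) via x @ 0.6120  # hit
  → r_4 = 0.6120

ranges = [1.6974, 6.3162, 1.0600, 0.6120]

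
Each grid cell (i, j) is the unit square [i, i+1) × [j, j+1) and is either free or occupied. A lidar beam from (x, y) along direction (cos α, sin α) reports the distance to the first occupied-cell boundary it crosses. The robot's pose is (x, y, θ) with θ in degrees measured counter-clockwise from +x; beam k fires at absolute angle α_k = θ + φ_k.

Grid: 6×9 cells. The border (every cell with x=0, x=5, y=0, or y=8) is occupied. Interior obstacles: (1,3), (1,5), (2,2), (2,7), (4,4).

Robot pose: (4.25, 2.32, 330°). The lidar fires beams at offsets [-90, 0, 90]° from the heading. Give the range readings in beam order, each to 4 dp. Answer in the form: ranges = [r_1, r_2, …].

beam 1: φ=-90°, α=240°
  cosα=-0.5000 sinα=-0.8660 | (4,2) | tMaxX 0.5000 tMaxY 0.3695 | tΔX 2.0000 tΔY 1.1547
    t=0.3695 [y] (4,1)
    t=0.5000 [x] (3,1)
    t=1.5242 [y] (3,0) — stop
  → r_1 = 1.5242
beam 2: φ=0°, α=330°
  cosα=0.8660 sinα=-0.5000 | (4,2) | tMaxX 0.8660 tMaxY 0.6400 | tΔX 1.1547 tΔY 2.0000
    t=0.6400 [y] (4,1)
    t=0.8660 [x] (5,1) — stop
  → r_2 = 0.8660
beam 3: φ=90°, α=60°
  cosα=0.5000 sinα=0.8660 | (4,2) | tMaxX 1.5000 tMaxY 0.7852 | tΔX 2.0000 tΔY 1.1547
    t=0.7852 [y] (4,3)
    t=1.5000 [x] (5,3) — stop
  → r_3 = 1.5000

ranges = [1.5242, 0.8660, 1.5000]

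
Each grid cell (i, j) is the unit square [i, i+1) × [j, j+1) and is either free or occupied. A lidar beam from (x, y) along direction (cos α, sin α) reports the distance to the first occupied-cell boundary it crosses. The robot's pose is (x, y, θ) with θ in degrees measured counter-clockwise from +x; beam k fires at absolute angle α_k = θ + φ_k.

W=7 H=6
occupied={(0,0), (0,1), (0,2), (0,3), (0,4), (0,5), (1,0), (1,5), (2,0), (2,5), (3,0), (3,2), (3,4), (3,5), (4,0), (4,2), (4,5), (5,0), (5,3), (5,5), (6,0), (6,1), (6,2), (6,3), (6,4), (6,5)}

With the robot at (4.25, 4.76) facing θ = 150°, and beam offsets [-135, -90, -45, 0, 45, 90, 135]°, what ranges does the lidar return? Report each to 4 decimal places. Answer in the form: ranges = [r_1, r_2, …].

beam 1: φ=-135°, α=15°
  dir = (cos 15°, sin 15°) = (0.9659, 0.2588); from cell (4,4)
  next x-line at t=0.7765, next y-line at t=0.9273; Δt_x=1.0353, Δt_y=3.8637
    x: enter (5,4) at t=0.7765
    y: enter (5,5) at t=0.9273 ← occupied
  → r_1 = 0.9273
beam 2: φ=-90°, α=60°
  dir = (cos 60°, sin 60°) = (0.5000, 0.8660); from cell (4,4)
  next x-line at t=1.5000, next y-line at t=0.2771; Δt_x=2.0000, Δt_y=1.1547
    y: enter (4,5) at t=0.2771 ← occupied
  → r_2 = 0.2771
beam 3: φ=-45°, α=105°
  dir = (cos 105°, sin 105°) = (-0.2588, 0.9659); from cell (4,4)
  next x-line at t=0.9659, next y-line at t=0.2485; Δt_x=3.8637, Δt_y=1.0353
    y: enter (4,5) at t=0.2485 ← occupied
  → r_3 = 0.2485
beam 4: φ=0°, α=150°
  dir = (cos 150°, sin 150°) = (-0.8660, 0.5000); from cell (4,4)
  next x-line at t=0.2887, next y-line at t=0.4800; Δt_x=1.1547, Δt_y=2.0000
    x: enter (3,4) at t=0.2887 ← occupied
  → r_4 = 0.2887
beam 5: φ=45°, α=195°
  dir = (cos 195°, sin 195°) = (-0.9659, -0.2588); from cell (4,4)
  next x-line at t=0.2588, next y-line at t=2.9364; Δt_x=1.0353, Δt_y=3.8637
    x: enter (3,4) at t=0.2588 ← occupied
  → r_5 = 0.2588
beam 6: φ=90°, α=240°
  dir = (cos 240°, sin 240°) = (-0.5000, -0.8660); from cell (4,4)
  next x-line at t=0.5000, next y-line at t=0.8776; Δt_x=2.0000, Δt_y=1.1547
    x: enter (3,4) at t=0.5000 ← occupied
  → r_6 = 0.5000
beam 7: φ=135°, α=285°
  dir = (cos 285°, sin 285°) = (0.2588, -0.9659); from cell (4,4)
  next x-line at t=2.8978, next y-line at t=0.7868; Δt_x=3.8637, Δt_y=1.0353
    y: enter (4,3) at t=0.7868
    y: enter (4,2) at t=1.8221 ← occupied
  → r_7 = 1.8221

ranges = [0.9273, 0.2771, 0.2485, 0.2887, 0.2588, 0.5000, 1.8221]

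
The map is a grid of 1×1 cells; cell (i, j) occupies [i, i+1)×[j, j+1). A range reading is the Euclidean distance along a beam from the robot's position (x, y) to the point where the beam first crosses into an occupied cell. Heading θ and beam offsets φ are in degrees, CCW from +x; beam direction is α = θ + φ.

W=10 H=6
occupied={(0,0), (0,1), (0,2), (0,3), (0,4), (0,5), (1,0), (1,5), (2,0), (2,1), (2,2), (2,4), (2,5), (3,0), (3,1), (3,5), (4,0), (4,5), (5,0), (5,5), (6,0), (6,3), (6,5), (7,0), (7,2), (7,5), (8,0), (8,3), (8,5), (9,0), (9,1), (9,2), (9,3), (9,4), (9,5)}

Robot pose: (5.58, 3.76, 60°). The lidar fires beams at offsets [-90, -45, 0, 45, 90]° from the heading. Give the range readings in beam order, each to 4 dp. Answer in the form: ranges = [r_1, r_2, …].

beam 1: φ=-90°, α=330°
  cosα=0.8660 sinα=-0.5000 | (5,3) | tMaxX 0.4850 tMaxY 1.5200 | tΔX 1.1547 tΔY 2.0000
    t=0.4850 [x] (6,3) — stop
  → r_1 = 0.4850
beam 2: φ=-45°, α=15°
  cosα=0.9659 sinα=0.2588 | (5,3) | tMaxX 0.4348 tMaxY 0.9273 | tΔX 1.0353 tΔY 3.8637
    t=0.4348 [x] (6,3) — stop
  → r_2 = 0.4348
beam 3: φ=0°, α=60°
  cosα=0.5000 sinα=0.8660 | (5,3) | tMaxX 0.8400 tMaxY 0.2771 | tΔX 2.0000 tΔY 1.1547
    t=0.2771 [y] (5,4)
    t=0.8400 [x] (6,4)
    t=1.4318 [y] (6,5) — stop
  → r_3 = 1.4318
beam 4: φ=45°, α=105°
  cosα=-0.2588 sinα=0.9659 | (5,3) | tMaxX 2.2409 tMaxY 0.2485 | tΔX 3.8637 tΔY 1.0353
    t=0.2485 [y] (5,4)
    t=1.2837 [y] (5,5) — stop
  → r_4 = 1.2837
beam 5: φ=90°, α=150°
  cosα=-0.8660 sinα=0.5000 | (5,3) | tMaxX 0.6697 tMaxY 0.4800 | tΔX 1.1547 tΔY 2.0000
    t=0.4800 [y] (5,4)
    t=0.6697 [x] (4,4)
    t=1.8244 [x] (3,4)
    t=2.4800 [y] (3,5) — stop
  → r_5 = 2.4800

ranges = [0.4850, 0.4348, 1.4318, 1.2837, 2.4800]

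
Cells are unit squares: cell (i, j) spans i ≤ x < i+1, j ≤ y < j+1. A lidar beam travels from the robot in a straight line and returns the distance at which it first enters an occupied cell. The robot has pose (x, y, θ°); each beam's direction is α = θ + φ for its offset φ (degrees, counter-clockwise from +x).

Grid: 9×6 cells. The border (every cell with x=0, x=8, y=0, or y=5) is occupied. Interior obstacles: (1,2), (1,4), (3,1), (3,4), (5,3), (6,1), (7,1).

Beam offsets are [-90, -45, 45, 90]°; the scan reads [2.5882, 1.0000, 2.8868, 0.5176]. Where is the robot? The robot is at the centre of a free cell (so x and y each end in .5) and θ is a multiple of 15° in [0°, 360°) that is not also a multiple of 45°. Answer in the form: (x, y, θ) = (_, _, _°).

(x, y, θ) = (6.5, 2.5, 165°)

Candidates: 21 free-cell centres × 16 headings = 336 poses. Raycast each; keep the one whose scan matches to 4 dp.
  (3.5, 2.5, 345°): beam 1 = 0.5176 ≠ 2.5882 ✗
  (7.5, 4.5, 255°): beam 1 = 1.9319 ≠ 2.5882 ✗
  (3.5, 2.5, 75°): beam 2 = 1.7321 ≠ 1.0000 ✗
  (4.5, 4.5, 30°): beam 1 = 1.0000 ≠ 2.5882 ✗
  …
  (6.5, 2.5, 165°): r_1=2.5882, r_2=1.0000, r_3=2.8868, r_4=0.5176 — all match ✓
No second candidate reproduces the full scan.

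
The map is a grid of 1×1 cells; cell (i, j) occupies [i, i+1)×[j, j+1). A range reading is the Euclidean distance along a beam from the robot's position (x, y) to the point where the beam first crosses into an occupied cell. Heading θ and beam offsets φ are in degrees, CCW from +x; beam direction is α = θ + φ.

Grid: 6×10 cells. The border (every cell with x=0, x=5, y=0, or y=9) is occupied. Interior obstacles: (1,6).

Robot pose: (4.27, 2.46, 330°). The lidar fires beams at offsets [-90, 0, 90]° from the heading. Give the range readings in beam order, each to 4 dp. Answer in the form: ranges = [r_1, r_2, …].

beam 1: φ=-90°, α=240°
  dir = (cos 240°, sin 240°) = (-0.5000, -0.8660); from cell (4,2)
  next x-line at t=0.5400, next y-line at t=0.5312; Δt_x=2.0000, Δt_y=1.1547
    y: enter (4,1) at t=0.5312
    x: enter (3,1) at t=0.5400
    y: enter (3,0) at t=1.6859 ← occupied
  → r_1 = 1.6859
beam 2: φ=0°, α=330°
  dir = (cos 330°, sin 330°) = (0.8660, -0.5000); from cell (4,2)
  next x-line at t=0.8429, next y-line at t=0.9200; Δt_x=1.1547, Δt_y=2.0000
    x: enter (5,2) at t=0.8429 ← occupied
  → r_2 = 0.8429
beam 3: φ=90°, α=60°
  dir = (cos 60°, sin 60°) = (0.5000, 0.8660); from cell (4,2)
  next x-line at t=1.4600, next y-line at t=0.6235; Δt_x=2.0000, Δt_y=1.1547
    y: enter (4,3) at t=0.6235
    x: enter (5,3) at t=1.4600 ← occupied
  → r_3 = 1.4600

ranges = [1.6859, 0.8429, 1.4600]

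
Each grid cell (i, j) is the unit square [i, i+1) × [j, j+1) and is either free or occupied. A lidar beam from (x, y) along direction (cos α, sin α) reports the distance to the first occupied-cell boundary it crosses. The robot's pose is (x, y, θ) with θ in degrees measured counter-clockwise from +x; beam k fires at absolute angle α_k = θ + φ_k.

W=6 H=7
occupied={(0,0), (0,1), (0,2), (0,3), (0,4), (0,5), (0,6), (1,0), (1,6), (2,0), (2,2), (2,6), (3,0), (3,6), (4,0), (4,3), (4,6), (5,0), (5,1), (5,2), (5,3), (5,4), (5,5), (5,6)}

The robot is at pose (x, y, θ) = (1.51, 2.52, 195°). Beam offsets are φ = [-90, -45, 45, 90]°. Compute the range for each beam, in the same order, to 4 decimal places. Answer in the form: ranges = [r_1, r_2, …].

ranges = [1.9705, 0.5889, 1.0200, 1.5736]

beam 1: φ=-90°, α=105°
  cosα=-0.2588 sinα=0.9659 | (1,2) | tMaxX 1.9705 tMaxY 0.4969 | tΔX 3.8637 tΔY 1.0353
    t=0.4969 [y] (1,3)
    t=1.5322 [y] (1,4)
    t=1.9705 [x] (0,4) — stop
  → r_1 = 1.9705
beam 2: φ=-45°, α=150°
  cosα=-0.8660 sinα=0.5000 | (1,2) | tMaxX 0.5889 tMaxY 0.9600 | tΔX 1.1547 tΔY 2.0000
    t=0.5889 [x] (0,2) — stop
  → r_2 = 0.5889
beam 3: φ=45°, α=240°
  cosα=-0.5000 sinα=-0.8660 | (1,2) | tMaxX 1.0200 tMaxY 0.6004 | tΔX 2.0000 tΔY 1.1547
    t=0.6004 [y] (1,1)
    t=1.0200 [x] (0,1) — stop
  → r_3 = 1.0200
beam 4: φ=90°, α=285°
  cosα=0.2588 sinα=-0.9659 | (1,2) | tMaxX 1.8932 tMaxY 0.5383 | tΔX 3.8637 tΔY 1.0353
    t=0.5383 [y] (1,1)
    t=1.5736 [y] (1,0) — stop
  → r_4 = 1.5736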